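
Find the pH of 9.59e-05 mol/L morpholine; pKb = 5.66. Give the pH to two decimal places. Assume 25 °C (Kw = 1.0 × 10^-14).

C4H8ONH + H2O ⇌ C4H8ONH2+ + OH-
Kb = 10^(−5.66) = 2.19 × 10^-6
Kb = x²/(9.59e-05 − x) = 2.19 × 10^-6
The 5% rule fails; solving x² + Kb·x − Kb·C₀ = 0 exactly:
x = [−2.19e-06 + √(2.19e-06² + 8.4e-10)]/2 = 1.34 × 10^-5 M
pOH = 4.87, so pH = 14.00 − pOH = 9.13

pH = 9.13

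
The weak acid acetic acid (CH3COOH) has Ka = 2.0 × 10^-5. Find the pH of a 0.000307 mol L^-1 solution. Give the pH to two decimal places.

CH3COOH ⇌ CH3COO- + H+
Ka = x²/(0.000307 − x) = 2.0 × 10^-5
x is not negligible relative to C₀; solve x² + 2e-05·x − 6.14e-09 = 0.
x = [−2e-05 + √(2e-05² + 2.46e-08)]/2 = 6.90 × 10^-5 M
pH = −log(6.90 × 10^-5) = 4.16

pH = 4.16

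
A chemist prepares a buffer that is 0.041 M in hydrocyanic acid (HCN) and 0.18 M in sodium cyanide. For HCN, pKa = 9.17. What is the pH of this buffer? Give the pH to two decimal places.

pH = 9.81

pH = pKa + log([A⁻]/[HA]) = 9.17 + log(0.18/0.041)
pH = 9.17 + (+0.642) = 9.81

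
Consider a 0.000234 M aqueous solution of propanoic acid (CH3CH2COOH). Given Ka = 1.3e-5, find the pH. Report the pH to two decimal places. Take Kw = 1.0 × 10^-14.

pH = 4.31

CH3CH2COOH ⇌ CH3CH2COO- + H+
Let x = [H+] at equilibrium. Ka = x²/(0.000234 − x).
The 5% rule fails; solving x² + Ka·x − Ka·C₀ = 0 exactly:
x = [−1.3e-05 + √(1.3e-05² + 1.22e-08)]/2 = 4.90 × 10^-5 M
pH = −log[H+] = −log(4.90 × 10^-5) = 4.31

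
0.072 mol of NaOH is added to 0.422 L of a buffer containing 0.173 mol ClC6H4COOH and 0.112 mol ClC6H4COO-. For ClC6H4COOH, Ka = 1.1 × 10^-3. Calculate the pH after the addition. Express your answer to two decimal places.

pH = 3.22

After neutralization: n(ClC6H4COOH) = 0.101 mol, n(ClC6H4COO-) = 0.184 mol.
pKa = −log(1.1 × 10^-3) = 2.959
Henderson–Hasselbalch with mole ratio 0.184/0.101: pH = 2.959 + (+0.260)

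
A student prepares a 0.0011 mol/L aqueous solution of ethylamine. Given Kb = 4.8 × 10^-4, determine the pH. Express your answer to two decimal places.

pH = 10.72

C2H5NH2 + H2O ⇌ C2H5NH3+ + OH-
From the ICE table, Kb = [OH-]²/(0.0011 − [OH-]) = 4.8 × 10^-4.
Here C₀/Kb ≈ 2.29, so the small-[OH-] approximation fails. Use the quadratic:
[OH-] = (−Kb + √(Kb² + 4·Kb·C₀))/2 = 5.25 × 10^-4 M
pOH = −log(5.25 × 10^-4) = 3.28; pH = 14.00 − 3.28 = 10.72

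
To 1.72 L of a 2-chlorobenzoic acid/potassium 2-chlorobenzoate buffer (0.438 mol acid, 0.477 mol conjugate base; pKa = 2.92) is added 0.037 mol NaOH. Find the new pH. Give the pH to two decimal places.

pH = 3.03

OH- converts ClC6H4COOH to ClC6H4COO-: ClC6H4COOH → 0.401 mol, ClC6H4COO- → 0.514 mol.
pH = pKa + log([A⁻]/[HA]) = 2.92 + log(0.514/0.401) = 2.92 +0.108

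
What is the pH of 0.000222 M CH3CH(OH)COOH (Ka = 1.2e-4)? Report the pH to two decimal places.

CH3CH(OH)COOH ⇌ CH3CH(OH)COO- + H+
Let x = [H+] at equilibrium. Ka = x²/(0.000222 − x).
x is not negligible relative to C₀; solve x² + 0.00012·x − 2.66e-08 = 0.
x = [−0.00012 + √(0.00012² + 1.07e-07)]/2 = 1.14 × 10^-4 M
pH = −log[H+] = −log(1.14 × 10^-4) = 3.94

pH = 3.94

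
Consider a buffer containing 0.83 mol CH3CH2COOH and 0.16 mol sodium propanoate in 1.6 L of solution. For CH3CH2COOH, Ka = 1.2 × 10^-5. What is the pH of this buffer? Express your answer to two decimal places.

pH = 4.21

pKa = −log(1.2 × 10^-5) = 4.921
pH = pKa + log([A⁻]/[HA]) = 4.921 + log(0.16/0.83)
pH = 4.921 + (-0.715) = 4.21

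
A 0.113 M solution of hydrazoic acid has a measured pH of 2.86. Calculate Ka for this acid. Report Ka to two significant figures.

Ka = 1.7 × 10^-5

[H+] = 10^(-2.86) = 1.38 × 10^-3 M
At equilibrium [HA] = 0.113 − 1.38 × 10^-3 = 1.12 × 10^-1 M
Ka = [H+][A-]/[HA] = (1.38 × 10^-3)² / 1.12 × 10^-1 = 1.7 × 10^-5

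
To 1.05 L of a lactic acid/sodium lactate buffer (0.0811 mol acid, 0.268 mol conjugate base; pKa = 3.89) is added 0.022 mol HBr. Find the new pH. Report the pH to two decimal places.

pH = 4.27

Added H+ converts CH3CH(OH)COO- to CH3CH(OH)COOH: CH3CH(OH)COOH → 0.103 mol, CH3CH(OH)COO- → 0.246 mol.
pH = pKa + log(n_CH3CH(OH)COO-/n_CH3CH(OH)COOH) = 3.89 + log(0.246/0.103) = 3.89 + (+0.378)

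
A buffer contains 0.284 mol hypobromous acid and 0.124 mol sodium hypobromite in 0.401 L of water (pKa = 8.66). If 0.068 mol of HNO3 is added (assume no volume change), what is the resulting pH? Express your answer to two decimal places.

After neutralization: n(HOBr) = 0.352 mol, n(OBr-) = 0.056 mol.
Henderson–Hasselbalch with mole ratio 0.056/0.352: pH = 8.66 + (-0.798)

pH = 7.86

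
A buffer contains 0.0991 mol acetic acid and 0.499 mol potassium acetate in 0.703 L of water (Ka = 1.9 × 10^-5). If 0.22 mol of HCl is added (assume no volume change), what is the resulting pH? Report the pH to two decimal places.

Added H+ converts CH3COO- to CH3COOH: CH3COOH → 0.319 mol, CH3COO- → 0.279 mol.
pKa = −log(1.9 × 10^-5) = 4.721
pH = pKa + log(n_CH3COO-/n_CH3COOH) = 4.721 + log(0.279/0.319) = 4.721 + (-0.058)

pH = 4.66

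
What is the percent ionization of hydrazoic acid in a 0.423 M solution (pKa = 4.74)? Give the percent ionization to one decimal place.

HN3 ⇌ N3- + H+; let x = [H+] at equilibrium.
Ka = 10^(−4.74) = 1.82 × 10^-5
x ≈ √(Ka·C₀) = √(1.82 × 10^-5 × 0.423) = 2.77 × 10^-3 M
Fraction ionized = 2.77 × 10^-3 / 0.423 = 0.0065 → 0.7%

0.7%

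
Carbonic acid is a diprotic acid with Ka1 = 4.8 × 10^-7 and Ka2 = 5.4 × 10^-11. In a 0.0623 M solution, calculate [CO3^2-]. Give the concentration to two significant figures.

First ionization gives [H+] ≈ [HCO3-] = 1.73 × 10^-4 M.
Second step: Ka2 = [H+][CO3^2-]/[HCO3-] ≈ [CO3^2-] (since [H+] ≈ [HCO3-]).
So [CO3^2-] ≈ Ka2.

5.4 × 10^-11 M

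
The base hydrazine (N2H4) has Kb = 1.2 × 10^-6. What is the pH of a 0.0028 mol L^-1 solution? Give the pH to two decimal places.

N2H4 + H2O ⇌ N2H5+ + OH-
From the ICE table, Kb = x²/(0.0028 − x) = 1.2 × 10^-6.
Assume x ≪ 0.0028: x ≈ √(1.2 × 10^-6 × 0.0028) = 5.80 × 10^-5 M
Check: 2.1% ionized — well under 5%, approximation valid.
pOH = 4.24, so pH = 14.00 − pOH = 9.76

pH = 9.76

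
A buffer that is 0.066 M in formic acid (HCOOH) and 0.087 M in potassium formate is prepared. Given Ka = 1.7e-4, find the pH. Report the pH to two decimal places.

pKa = −log(1.7 × 10^-4) = 3.770
pH = pKa + log([A⁻]/[HA]) = 3.770 + log(0.087/0.066)
pH = 3.770 + (+0.120) = 3.89

pH = 3.89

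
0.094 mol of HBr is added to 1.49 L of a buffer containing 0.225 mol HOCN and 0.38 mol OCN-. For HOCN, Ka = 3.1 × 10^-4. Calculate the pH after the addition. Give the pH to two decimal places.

pH = 3.46

Added H+ converts OCN- to HOCN: HOCN → 0.319 mol, OCN- → 0.286 mol.
pKa = −log(3.1 × 10^-4) = 3.509
pH = pKa + log([A⁻]/[HA]) = 3.509 + log(0.286/0.319) = 3.509 -0.047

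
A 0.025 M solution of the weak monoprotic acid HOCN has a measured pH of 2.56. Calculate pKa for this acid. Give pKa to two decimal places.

[H+] = 10^(-2.56) = 2.75 × 10^-3 M
At equilibrium [HA] = 0.025 − 2.75 × 10^-3 = 2.23 × 10^-2 M
Ka = [H+][A-]/[HA] = (2.75 × 10^-3)² / 2.23 × 10^-2 = 3.39 × 10^-4
pKa = -log(3.39 × 10^-4) = 3.47

pKa = 3.47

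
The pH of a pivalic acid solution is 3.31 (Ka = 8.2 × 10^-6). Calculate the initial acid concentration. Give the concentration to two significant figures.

C₀ = 3.0 × 10^-2 M

[H+] = 10^(-3.31) = 4.90 × 10^-4 M = x
Ka = x²/(C₀ − x) ⇒ C₀ = x + x²/Ka
C₀ = 4.90 × 10^-4 + (4.90 × 10^-4)²/(8.2 × 10^-6) = 2.98 × 10^-2 M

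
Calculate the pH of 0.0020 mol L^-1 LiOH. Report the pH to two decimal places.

LiOH is a strong base; [OH-] = 0.002 M.
pOH = -log(0.002) = 2.70
pH = 14.00 - 2.70 = 11.30

pH = 11.30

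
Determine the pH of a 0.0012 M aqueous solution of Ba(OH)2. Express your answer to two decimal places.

pH = 11.38

Ba(OH)2 is a strong base (each formula unit releases 2 OH-); [OH-] = 0.0024 M.
pOH = -log(0.0024) = 2.62
pH = 14.00 - 2.62 = 11.38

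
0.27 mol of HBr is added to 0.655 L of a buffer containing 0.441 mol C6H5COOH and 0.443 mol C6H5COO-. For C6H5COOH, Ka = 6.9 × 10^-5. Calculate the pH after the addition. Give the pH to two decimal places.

pH = 3.55

After neutralization: n(C6H5COOH) = 0.711 mol, n(C6H5COO-) = 0.173 mol.
pKa = −log(6.9 × 10^-5) = 4.161
pH = pKa + log(n_C6H5COO-/n_C6H5COOH) = 4.161 + log(0.173/0.711) = 4.161 + (-0.614)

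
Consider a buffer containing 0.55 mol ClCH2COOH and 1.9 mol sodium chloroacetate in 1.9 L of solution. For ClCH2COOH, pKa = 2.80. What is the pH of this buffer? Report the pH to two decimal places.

pH = 3.34

Using pH = pKa + log([base]/[acid]) with [base]/[acid] = 1.9/0.55:
pH = 2.80 + (+0.538) = 3.34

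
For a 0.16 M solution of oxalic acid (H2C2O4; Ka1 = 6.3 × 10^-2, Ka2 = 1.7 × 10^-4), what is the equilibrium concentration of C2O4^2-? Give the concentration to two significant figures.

1.7 × 10^-4 M

First ionization gives [H+] ≈ [HC2O4-] = 7.37 × 10^-2 M.
Second step: Ka2 = [H+][C2O4^2-]/[HC2O4-] ≈ [C2O4^2-] (since [H+] ≈ [HC2O4-]).
So [C2O4^2-] ≈ Ka2.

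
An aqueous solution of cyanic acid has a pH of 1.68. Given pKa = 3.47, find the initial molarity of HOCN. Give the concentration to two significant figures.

C₀ = 1.3 M

[H+] = 10^(-1.68) = 2.09 × 10^-2 M = x
Ka = 10^(−3.47) = 3.39 × 10^-4
Ka = x²/(C₀ − x) ⇒ C₀ = x + x²/Ka
C₀ = 2.09 × 10^-2 + (2.09 × 10^-2)²/(3.39 × 10^-4) = 1.31 M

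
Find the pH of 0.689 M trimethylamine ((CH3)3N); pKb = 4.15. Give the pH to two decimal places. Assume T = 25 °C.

(CH3)3N + H2O ⇌ (CH3)3NH+ + OH-
Kb = 10^(−4.15) = 7.08 × 10^-5
Let x = [OH-] at equilibrium. Kb = x²/(0.689 − x).
Neglecting x in the denominator: x = √(7.08 × 10^-5 × 0.689) = 6.98 × 10^-3 M
(x/C₀ = 1% < 5%, so the approximation holds.)
pOH = 2.16, so pH = 14.00 − pOH = 11.84

pH = 11.84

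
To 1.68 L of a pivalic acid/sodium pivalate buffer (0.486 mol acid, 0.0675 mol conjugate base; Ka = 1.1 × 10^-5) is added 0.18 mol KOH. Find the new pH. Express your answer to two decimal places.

After neutralization: n((CH3)3CCOOH) = 0.306 mol, n((CH3)3CCOO-) = 0.247 mol.
pKa = −log(1.1 × 10^-5) = 4.959
pH = pKa + log(n_(CH3)3CCOO-/n_(CH3)3CCOOH) = 4.959 + log(0.247/0.306) = 4.959 + (-0.093)

pH = 4.87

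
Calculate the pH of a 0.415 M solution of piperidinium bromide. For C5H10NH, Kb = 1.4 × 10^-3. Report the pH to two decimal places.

pH = 5.76

C5H10NH2+ is the conjugate acid of the weak base C5H10NH.
Ka = Kw/Kb = 1.0×10^-14 / 1.4 × 10^-3 = 7.14 × 10^-12
Ka = x²/(0.415 − x) = 7.14 × 10^-12
Assume x ≪ 0.415: x ≈ √(7.14 × 10^-12 × 0.415) = 1.72 × 10^-6 M
Check: 0.00041% ionized — well under 5%, approximation valid.
pH = −log(1.72 × 10^-6) = 5.76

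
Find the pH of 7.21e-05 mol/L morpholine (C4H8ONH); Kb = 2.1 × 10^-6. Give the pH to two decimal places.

C4H8ONH + H2O ⇌ C4H8ONH2+ + OH-
Kb = [OH-]²/(7.21e-05 − [OH-]) = 2.1 × 10^-6
Here C₀/Kb ≈ 34.3, so the small-[OH-] approximation fails. Use the quadratic:
[OH-] = [−2.1e-06 + √(2.1e-06² + 6.06e-10)]/2 = 1.13 × 10^-5 M
pOH = 4.95, so pH = 14.00 − pOH = 9.05

pH = 9.05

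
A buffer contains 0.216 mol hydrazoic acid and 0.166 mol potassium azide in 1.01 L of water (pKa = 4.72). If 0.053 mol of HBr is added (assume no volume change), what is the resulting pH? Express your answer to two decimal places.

Added H+ converts N3- to HN3: HN3 → 0.269 mol, N3- → 0.113 mol.
pH = pKa + log([A⁻]/[HA]) = 4.72 + log(0.113/0.269) = 4.72 -0.377

pH = 4.34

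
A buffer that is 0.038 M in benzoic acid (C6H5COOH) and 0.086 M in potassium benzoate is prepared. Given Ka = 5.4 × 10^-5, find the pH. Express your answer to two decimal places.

pKa = −log(5.4 × 10^-5) = 4.268
pH = pKa + log([A⁻]/[HA]) = 4.268 + log(0.086/0.038)
pH = 4.268 + (+0.355) = 4.62

pH = 4.62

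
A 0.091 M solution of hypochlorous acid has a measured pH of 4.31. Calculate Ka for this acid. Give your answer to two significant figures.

[H+] = 10^(-4.31) = 4.90 × 10^-5 M
At equilibrium [HA] = 0.091 − 4.90 × 10^-5 = 9.10 × 10^-2 M
Ka = [H+][A-]/[HA] = (4.90 × 10^-5)² / 9.10 × 10^-2 = 2.6 × 10^-8

Ka = 2.6 × 10^-8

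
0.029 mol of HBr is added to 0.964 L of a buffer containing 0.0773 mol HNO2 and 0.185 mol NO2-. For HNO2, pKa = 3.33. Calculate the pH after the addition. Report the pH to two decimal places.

pH = 3.50

Added H+ converts NO2- to HNO2: HNO2 → 0.106 mol, NO2- → 0.156 mol.
pH = pKa + log([A⁻]/[HA]) = 3.33 + log(0.156/0.106) = 3.33 +0.168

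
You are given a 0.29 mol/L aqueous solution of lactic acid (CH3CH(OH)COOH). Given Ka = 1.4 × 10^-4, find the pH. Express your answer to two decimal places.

CH3CH(OH)COOH ⇌ CH3CH(OH)COO- + H+
Let x = [H+] at equilibrium. Ka = x²/(0.29 − x).
Neglecting x in the denominator: x = √(1.4 × 10^-4 × 0.29) = 6.37 × 10^-3 M
Check: 2.2% ionized — well under 5%, approximation valid.
pH = −log[H+] = −log(6.37 × 10^-3) = 2.20

pH = 2.20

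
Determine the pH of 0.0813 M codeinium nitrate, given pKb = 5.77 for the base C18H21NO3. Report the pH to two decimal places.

pH = 4.66

C18H22NO3+ is the conjugate acid of the weak base C18H21NO3.
Kb = 10^(−5.77) = 1.70 × 10^-6
Ka = Kw/Kb = 1.0×10^-14 / 1.70 × 10^-6 = 5.88 × 10^-9
From the ICE table, Ka = [H+]²/(0.0813 − [H+]) = 5.88 × 10^-9.
Since Ka ≪ C₀, [H+] ≈ √(Ka·C₀) = 2.19 × 10^-5 M.
Check: 0.027% ionized — well under 5%, approximation valid.
pH = −log[H+] = −log(2.19 × 10^-5) = 4.66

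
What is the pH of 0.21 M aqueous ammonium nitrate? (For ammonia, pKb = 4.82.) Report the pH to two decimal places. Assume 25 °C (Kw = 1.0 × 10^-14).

NH4+ is the conjugate acid of the weak base NH3.
Kb = 10^(−4.82) = 1.51 × 10^-5
Ka = Kw/Kb = 1.0×10^-14 / 1.51 × 10^-5 = 6.62 × 10^-10
From the ICE table, Ka = [H+]²/(0.21 − [H+]) = 6.62 × 10^-10.
Since Ka ≪ C₀, [H+] ≈ √(Ka·C₀) = 1.18 × 10^-5 M.
([H+]/C₀ = 0.0056% < 5%, so the approximation holds.)
pH = −log(1.18 × 10^-5) = 4.93

pH = 4.93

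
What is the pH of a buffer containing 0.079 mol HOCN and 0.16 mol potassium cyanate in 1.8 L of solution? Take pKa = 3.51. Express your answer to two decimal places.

pH = 3.82

pH = pKa + log([A⁻]/[HA]) = 3.51 + log(0.16/0.079)
pH = 3.51 + (+0.306) = 3.82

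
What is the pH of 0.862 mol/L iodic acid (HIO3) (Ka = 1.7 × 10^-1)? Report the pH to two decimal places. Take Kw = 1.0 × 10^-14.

HIO3 ⇌ IO3- + H+
From the ICE table, Ka = x²/(0.862 − x) = 1.7 × 10^-1.
The 5% rule fails; solving x² + Ka·x − Ka·C₀ = 0 exactly:
x = [−0.17 + √(0.17² + 0.586)]/2 = 3.07 × 10^-1 M
pH = −log[H+] = −log(3.07 × 10^-1) = 0.51

pH = 0.51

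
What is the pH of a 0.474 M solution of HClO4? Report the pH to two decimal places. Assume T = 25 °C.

HClO4 is a strong acid and dissociates completely, so [H+] = 0.474 M.
pH = -log(0.474) = 0.32

pH = 0.32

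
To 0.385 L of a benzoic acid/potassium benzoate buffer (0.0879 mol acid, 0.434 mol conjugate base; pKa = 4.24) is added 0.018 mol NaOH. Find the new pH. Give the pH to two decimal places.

pH = 5.05

After neutralization: n(C6H5COOH) = 0.0699 mol, n(C6H5COO-) = 0.452 mol.
Henderson–Hasselbalch with mole ratio 0.452/0.0699: pH = 4.24 + (+0.811)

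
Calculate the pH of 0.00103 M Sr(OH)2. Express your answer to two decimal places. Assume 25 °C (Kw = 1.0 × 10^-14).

Sr(OH)2 is a strong base (each formula unit releases 2 OH-); [OH-] = 0.00206 M.
pOH = -log(0.00206) = 2.69
pH = 14.00 - 2.69 = 11.31

pH = 11.31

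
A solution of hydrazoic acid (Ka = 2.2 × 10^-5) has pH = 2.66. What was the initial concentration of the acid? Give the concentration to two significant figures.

[H+] = 10^(-2.66) = 2.19 × 10^-3 M = x
Ka = x²/(C₀ − x) ⇒ C₀ = x + x²/Ka
C₀ = 2.19 × 10^-3 + (2.19 × 10^-3)²/(2.2 × 10^-5) = 2.20 × 10^-1 M

C₀ = 2.2 × 10^-1 M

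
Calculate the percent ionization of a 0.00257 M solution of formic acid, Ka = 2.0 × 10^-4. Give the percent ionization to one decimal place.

HCOOH ⇌ HCOO- + H+; let x = [H+] at equilibrium.
Solve x² + 0.0002x − 5.14e-07 = 0 → x = 6.24 × 10^-4 M
Fraction ionized = 6.24 × 10^-4 / 0.00257 = 0.2428 → 24.3%

24.3%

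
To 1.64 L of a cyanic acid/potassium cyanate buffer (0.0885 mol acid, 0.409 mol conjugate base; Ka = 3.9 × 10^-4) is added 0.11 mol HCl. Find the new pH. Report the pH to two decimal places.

Added H+ converts OCN- to HOCN: HOCN → 0.199 mol, OCN- → 0.299 mol.
pKa = −log(3.9 × 10^-4) = 3.409
pH = pKa + log([A⁻]/[HA]) = 3.409 + log(0.299/0.199) = 3.409 +0.177

pH = 3.59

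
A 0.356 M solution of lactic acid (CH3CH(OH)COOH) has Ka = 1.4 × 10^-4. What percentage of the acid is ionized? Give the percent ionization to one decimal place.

CH3CH(OH)COOH ⇌ CH3CH(OH)COO- + H+; let x = [H+] at equilibrium.
x ≈ √(Ka·C₀) = √(1.4 × 10^-4 × 0.356) = 7.06 × 10^-3 M
Fraction ionized = 7.06 × 10^-3 / 0.356 = 0.0198 → 2.0%

2.0%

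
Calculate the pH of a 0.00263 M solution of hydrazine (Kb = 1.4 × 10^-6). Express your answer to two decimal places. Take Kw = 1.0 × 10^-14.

N2H4 + H2O ⇌ N2H5+ + OH-
Kb = x²/(0.00263 − x) = 1.4 × 10^-6
Neglecting x in the denominator: x = √(1.4 × 10^-6 × 0.00263) = 6.07 × 10^-5 M
Check: 2.3% ionized — well under 5%, approximation valid.
pOH = −log(6.07 × 10^-5) = 4.22; pH = 14.00 − 4.22 = 9.78

pH = 9.78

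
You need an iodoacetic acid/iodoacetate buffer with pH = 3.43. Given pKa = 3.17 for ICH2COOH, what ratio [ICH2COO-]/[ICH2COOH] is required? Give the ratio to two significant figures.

ratio = 1.8

pH = pKa + log(r) ⇒ log(r) = 3.43 − 3.17 = +0.26
r = [ICH2COO-]/[ICH2COOH] = 10^(+0.26) = 1.82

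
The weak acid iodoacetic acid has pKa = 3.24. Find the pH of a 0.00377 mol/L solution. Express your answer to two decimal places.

ICH2COOH ⇌ ICH2COO- + H+
Ka = 10^(−3.24) = 5.75 × 10^-4
Ka = [H+]²/(0.00377 − [H+]) = 5.75 × 10^-4
The 5% rule fails; solving [H+]² + Ka·[H+] − Ka·C₀ = 0 exactly:
[H+] = [−0.000575 + √(0.000575² + 8.67e-06)]/2 = 1.21 × 10^-3 M
pH = −log[H+] = −log(1.21 × 10^-3) = 2.92

pH = 2.92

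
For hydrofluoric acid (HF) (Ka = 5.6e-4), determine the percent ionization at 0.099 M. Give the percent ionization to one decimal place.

HF ⇌ F- + H+; let x = [H+] at equilibrium.
Solve x² + 0.00056x − 5.54e-05 = 0 → x = 7.17 × 10^-3 M
% ionization = x/C₀ × 100% = 7.17 × 10^-3/0.099 × 100% = 7.2%

7.2%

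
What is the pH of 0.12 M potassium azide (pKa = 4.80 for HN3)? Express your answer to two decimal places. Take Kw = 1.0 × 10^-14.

pH = 8.94

N3- is the conjugate base of the weak acid HN3.
Ka = 10^(−4.80) = 1.58 × 10^-5
Kb = Kw/Ka = 1.0×10^-14 / 1.58 × 10^-5 = 6.33 × 10^-10
From the ICE table, Kb = x²/(0.12 − x) = 6.33 × 10^-10.
Assume x ≪ 0.12: x ≈ √(6.33 × 10^-10 × 0.12) = 8.72 × 10^-6 M
(x/C₀ = 0.0073% < 5%, so the approximation holds.)
pOH = −log(8.72 × 10^-6) = 5.06; pH = 14.00 − 5.06 = 8.94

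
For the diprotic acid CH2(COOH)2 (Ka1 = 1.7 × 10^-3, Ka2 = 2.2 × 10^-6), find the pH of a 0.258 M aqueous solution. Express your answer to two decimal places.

pH = 1.70

Ka1 ≫ Ka2, so treat the first dissociation as the only significant source of H+.
Ka1 = x²/(0.258 − x) = 1.7 × 10^-3
Solving the quadratic: x = (−Ka1 + √(Ka1² + 4·Ka1·C₀))/2 = 2.01 × 10^-2 M
pH = −log(2.01 × 10^-2) = 1.70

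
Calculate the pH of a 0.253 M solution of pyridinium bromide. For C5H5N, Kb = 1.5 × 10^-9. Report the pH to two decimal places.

pH = 2.89

C5H5NH+ is the conjugate acid of the weak base C5H5N.
Ka = Kw/Kb = 1.0×10^-14 / 1.5 × 10^-9 = 6.67 × 10^-6
Ka = [H+]²/(0.253 − [H+]) = 6.67 × 10^-6
Neglecting [H+] in the denominator: [H+] = √(6.67 × 10^-6 × 0.253) = 1.30 × 10^-3 M
([H+]/C₀ = 0.51% < 5%, so the approximation holds.)
pH = −log(1.30 × 10^-3) = 2.89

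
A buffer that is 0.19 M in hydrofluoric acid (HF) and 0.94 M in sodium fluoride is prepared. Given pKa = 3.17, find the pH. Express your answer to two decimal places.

pH = 3.86

pH = pKa + log([A⁻]/[HA]) = 3.17 + log(0.94/0.19)
pH = 3.17 + (+0.694) = 3.86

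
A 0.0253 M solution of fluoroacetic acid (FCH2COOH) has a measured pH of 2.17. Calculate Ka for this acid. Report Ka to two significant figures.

Ka = 2.5 × 10^-3

[H+] = 10^(-2.17) = 6.76 × 10^-3 M
At equilibrium [HA] = 0.0253 − 6.76 × 10^-3 = 1.85 × 10^-2 M
Ka = [H+][A-]/[HA] = (6.76 × 10^-3)² / 1.85 × 10^-2 = 2.5 × 10^-3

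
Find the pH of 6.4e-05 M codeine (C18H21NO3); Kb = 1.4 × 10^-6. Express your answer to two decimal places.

C18H21NO3 + H2O ⇌ C18H22NO3+ + OH-
From the ICE table, Kb = [OH-]²/(6.4e-05 − [OH-]) = 1.4 × 10^-6.
[OH-] is not negligible relative to C₀; solve [OH-]² + 1.4e-06·[OH-] − 8.96e-11 = 0.
[OH-] = [−1.4e-06 + √(1.4e-06² + 3.58e-10)]/2 = 8.79 × 10^-6 M
pOH = 5.06, so pH = 14.00 − pOH = 8.94

pH = 8.94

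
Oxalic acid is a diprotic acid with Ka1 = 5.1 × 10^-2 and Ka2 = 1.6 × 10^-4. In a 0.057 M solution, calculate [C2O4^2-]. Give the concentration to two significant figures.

First ionization gives [H+] ≈ [HC2O4-] = 3.41 × 10^-2 M.
Second step: Ka2 = [H+][C2O4^2-]/[HC2O4-] ≈ [C2O4^2-] (since [H+] ≈ [HC2O4-]).
So [C2O4^2-] ≈ Ka2.

1.6 × 10^-4 M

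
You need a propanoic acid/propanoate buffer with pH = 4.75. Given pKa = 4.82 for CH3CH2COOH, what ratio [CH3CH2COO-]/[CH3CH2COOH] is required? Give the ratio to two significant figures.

ratio = 0.85

pH = pKa + log(r) ⇒ log(r) = 4.75 − 4.82 = -0.07
r = [CH3CH2COO-]/[CH3CH2COOH] = 10^(-0.07) = 0.851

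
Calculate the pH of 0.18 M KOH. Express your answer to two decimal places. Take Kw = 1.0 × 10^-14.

KOH is a strong base; [OH-] = 0.18 M.
pOH = -log(0.18) = 0.74
pH = 14.00 - 0.74 = 13.26

pH = 13.26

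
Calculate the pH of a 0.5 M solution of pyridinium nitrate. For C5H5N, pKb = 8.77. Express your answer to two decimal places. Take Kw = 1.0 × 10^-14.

pH = 2.77

C5H5NH+ is the conjugate acid of the weak base C5H5N.
Kb = 10^(−8.77) = 1.70 × 10^-9
Ka = Kw/Kb = 1.0×10^-14 / 1.70 × 10^-9 = 5.88 × 10^-6
Ka = [H+]²/(0.5 − [H+]) = 5.88 × 10^-6
Assume [H+] ≪ 0.5: [H+] ≈ √(5.88 × 10^-6 × 0.5) = 1.71 × 10^-3 M
pH = −log(1.71 × 10^-3) = 2.77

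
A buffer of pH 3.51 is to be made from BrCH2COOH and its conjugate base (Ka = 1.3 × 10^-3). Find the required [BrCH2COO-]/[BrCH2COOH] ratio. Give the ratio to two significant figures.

pKa = -log(1.3 × 10^-3) = 2.886
pH = pKa + log(r) ⇒ log(r) = 3.51 − 2.886 = +0.624
r = [BrCH2COO-]/[BrCH2COOH] = 10^(+0.624) = 4.21

ratio = 4.2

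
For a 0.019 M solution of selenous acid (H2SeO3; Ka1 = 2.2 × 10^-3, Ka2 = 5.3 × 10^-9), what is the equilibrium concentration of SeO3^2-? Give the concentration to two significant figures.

First ionization gives [H+] ≈ [HSeO3-] = 5.46 × 10^-3 M.
Second step: Ka2 = [H+][SeO3^2-]/[HSeO3-] ≈ [SeO3^2-] (since [H+] ≈ [HSeO3-]).
So [SeO3^2-] ≈ Ka2.

5.3 × 10^-9 M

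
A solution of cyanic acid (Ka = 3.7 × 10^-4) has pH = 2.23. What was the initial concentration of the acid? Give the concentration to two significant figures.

[H+] = 10^(-2.23) = 5.89 × 10^-3 M = x
Ka = x²/(C₀ − x) ⇒ C₀ = x + x²/Ka
C₀ = 5.89 × 10^-3 + (5.89 × 10^-3)²/(3.7 × 10^-4) = 9.97 × 10^-2 M

C₀ = 1.0 × 10^-1 M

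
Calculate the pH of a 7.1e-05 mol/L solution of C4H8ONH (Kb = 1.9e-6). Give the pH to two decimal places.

C4H8ONH + H2O ⇌ C4H8ONH2+ + OH-
Let x = [OH-] at equilibrium. Kb = x²/(7.1e-05 − x).
Here C₀/Kb ≈ 37.4, so the small-x approximation fails. Use the quadratic:
x = [−1.9e-06 + √(1.9e-06² + 5.4e-10)]/2 = 1.07 × 10^-5 M
pOH = 4.97, so pH = 14.00 − pOH = 9.03

pH = 9.03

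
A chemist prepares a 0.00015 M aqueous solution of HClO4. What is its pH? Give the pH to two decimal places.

HClO4 is a strong acid and dissociates completely, so [H+] = 0.00015 M.
pH = -log(0.00015) = 3.82

pH = 3.82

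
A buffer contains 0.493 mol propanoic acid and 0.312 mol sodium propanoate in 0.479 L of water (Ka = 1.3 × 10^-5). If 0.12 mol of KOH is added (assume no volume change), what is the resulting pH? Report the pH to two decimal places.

pH = 4.95

After neutralization: n(CH3CH2COOH) = 0.373 mol, n(CH3CH2COO-) = 0.432 mol.
pKa = −log(1.3 × 10^-5) = 4.886
Henderson–Hasselbalch with mole ratio 0.432/0.373: pH = 4.886 + (+0.064)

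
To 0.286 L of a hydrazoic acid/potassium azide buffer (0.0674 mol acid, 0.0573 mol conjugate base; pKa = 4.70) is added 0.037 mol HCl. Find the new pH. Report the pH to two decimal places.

pH = 3.99

After neutralization: n(HN3) = 0.104 mol, n(N3-) = 0.0203 mol.
pH = pKa + log(n_N3-/n_HN3) = 4.70 + log(0.0203/0.104) = 4.70 + (-0.710)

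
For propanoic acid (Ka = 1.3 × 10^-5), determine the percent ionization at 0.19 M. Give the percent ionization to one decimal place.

CH3CH2COOH ⇌ CH3CH2COO- + H+; let x = [H+] at equilibrium.
x ≈ √(Ka·C₀) = √(1.3 × 10^-5 × 0.19) = 1.57 × 10^-3 M
Fraction ionized = 1.57 × 10^-3 / 0.19 = 0.0083 → 0.8%

0.8%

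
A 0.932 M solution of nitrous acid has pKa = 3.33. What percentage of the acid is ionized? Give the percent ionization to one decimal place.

2.2%

HNO2 ⇌ NO2- + H+; let x = [H+] at equilibrium.
Ka = 10^(−3.33) = 4.68 × 10^-4
x ≈ √(Ka·C₀) = √(4.68 × 10^-4 × 0.932) = 2.09 × 10^-2 M
% ionization = x/C₀ × 100% = 2.09 × 10^-2/0.932 × 100% = 2.2%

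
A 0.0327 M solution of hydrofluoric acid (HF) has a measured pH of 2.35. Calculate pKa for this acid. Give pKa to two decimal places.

[H+] = 10^(-2.35) = 4.47 × 10^-3 M
At equilibrium [HA] = 0.0327 − 4.47 × 10^-3 = 2.82 × 10^-2 M
Ka = [H+][A-]/[HA] = (4.47 × 10^-3)² / 2.82 × 10^-2 = 7.09 × 10^-4
pKa = -log(7.09 × 10^-4) = 3.15

pKa = 3.15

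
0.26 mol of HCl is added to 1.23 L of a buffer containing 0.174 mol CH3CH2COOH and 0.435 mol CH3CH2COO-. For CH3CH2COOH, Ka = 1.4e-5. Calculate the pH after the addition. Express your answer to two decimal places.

Added H+ converts CH3CH2COO- to CH3CH2COOH: CH3CH2COOH → 0.434 mol, CH3CH2COO- → 0.175 mol.
pKa = −log(1.4 × 10^-5) = 4.854
pH = pKa + log(n_CH3CH2COO-/n_CH3CH2COOH) = 4.854 + log(0.175/0.434) = 4.854 + (-0.394)

pH = 4.46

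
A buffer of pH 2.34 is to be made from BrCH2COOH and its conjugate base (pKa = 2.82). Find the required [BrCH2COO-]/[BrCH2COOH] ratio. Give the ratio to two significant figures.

ratio = 0.33

pH = pKa + log(r) ⇒ log(r) = 2.34 − 2.82 = -0.48
r = [BrCH2COO-]/[BrCH2COOH] = 10^(-0.48) = 0.331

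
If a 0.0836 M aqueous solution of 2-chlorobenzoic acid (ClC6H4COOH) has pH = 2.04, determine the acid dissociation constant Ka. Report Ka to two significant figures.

Ka = 1.1 × 10^-3

[H+] = 10^(-2.04) = 9.12 × 10^-3 M
At equilibrium [HA] = 0.0836 − 9.12 × 10^-3 = 7.45 × 10^-2 M
Ka = [H+][A-]/[HA] = (9.12 × 10^-3)² / 7.45 × 10^-2 = 1.1 × 10^-3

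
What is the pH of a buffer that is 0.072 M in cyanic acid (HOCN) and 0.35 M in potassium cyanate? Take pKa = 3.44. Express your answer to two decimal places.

Henderson–Hasselbalch: pH = pKa + log([OCN-]/[HOCN]) = 3.44 + log(0.35/0.072)
pH = 3.44 + (+0.687) = 4.13

pH = 4.13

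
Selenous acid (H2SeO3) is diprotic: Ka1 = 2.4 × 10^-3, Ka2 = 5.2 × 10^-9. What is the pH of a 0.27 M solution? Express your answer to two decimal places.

pH = 1.61

Ka1 ≫ Ka2, so treat the first dissociation as the only significant source of H+.
Ka1 = x²/(0.27 − x) = 2.4 × 10^-3
Solving the quadratic: x = (−Ka1 + √(Ka1² + 4·Ka1·C₀))/2 = 2.43 × 10^-2 M
pH = −log(2.43 × 10^-2) = 1.61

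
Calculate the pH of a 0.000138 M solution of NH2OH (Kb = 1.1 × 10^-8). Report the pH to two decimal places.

pH = 8.09

NH2OH + H2O ⇌ NH3OH+ + OH-
Kb = [OH-]²/(0.000138 − [OH-]) = 1.1 × 10^-8
Assume [OH-] ≪ 0.000138: [OH-] ≈ √(1.1 × 10^-8 × 0.000138) = 1.23 × 10^-6 M
([OH-]/C₀ = 0.89% < 5%, so the approximation holds.)
pOH = 5.91, so pH = 14.00 − pOH = 8.09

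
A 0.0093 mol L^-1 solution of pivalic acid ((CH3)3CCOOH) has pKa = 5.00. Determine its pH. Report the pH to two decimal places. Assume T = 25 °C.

(CH3)3CCOOH ⇌ (CH3)3CCOO- + H+
Ka = 10^(−5.00) = 1.00 × 10^-5
Ka = [H+]²/(0.0093 − [H+]) = 1.00 × 10^-5
Neglecting [H+] in the denominator: [H+] = √(1.00 × 10^-5 × 0.0093) = 3.05 × 10^-4 M
Check: 3.3% ionized — well under 5%, approximation valid.
pH = −log[H+] = −log(3.05 × 10^-4) = 3.52

pH = 3.52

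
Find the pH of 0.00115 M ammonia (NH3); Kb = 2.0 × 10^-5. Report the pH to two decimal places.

pH = 10.15

NH3 + H2O ⇌ NH4+ + OH-
Let x = [OH-] at equilibrium. Kb = x²/(0.00115 − x).
The 5% rule fails; solving x² + Kb·x − Kb·C₀ = 0 exactly:
x = [−2e-05 + √(2e-05² + 9.2e-08)]/2 = 1.42 × 10^-4 M
pOH = −log(1.42 × 10^-4) = 3.85; pH = 14.00 − 3.85 = 10.15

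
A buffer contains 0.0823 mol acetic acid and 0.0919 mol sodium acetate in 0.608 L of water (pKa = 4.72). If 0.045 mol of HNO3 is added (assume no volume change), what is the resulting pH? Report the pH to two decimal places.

Added H+ converts CH3COO- to CH3COOH: CH3COOH → 0.127 mol, CH3COO- → 0.0469 mol.
pH = pKa + log([A⁻]/[HA]) = 4.72 + log(0.0469/0.127) = 4.72 -0.433

pH = 4.29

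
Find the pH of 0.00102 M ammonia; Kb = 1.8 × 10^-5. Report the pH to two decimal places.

pH = 10.10

NH3 + H2O ⇌ NH4+ + OH-
Let x = [OH-] at equilibrium. Kb = x²/(0.00102 − x).
x is not negligible relative to C₀; solve x² + 1.8e-05·x − 1.84e-08 = 0.
x = [−1.8e-05 + √(1.8e-05² + 7.34e-08)]/2 = 1.27 × 10^-4 M
pOH = 3.90, so pH = 14.00 − pOH = 10.10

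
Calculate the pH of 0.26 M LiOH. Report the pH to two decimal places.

pH = 13.41

LiOH is a strong base; [OH-] = 0.26 M.
pOH = -log(0.26) = 0.59
pH = 14.00 - 0.59 = 13.41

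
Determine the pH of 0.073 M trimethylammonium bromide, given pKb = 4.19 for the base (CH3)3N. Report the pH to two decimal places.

(CH3)3NH+ is the conjugate acid of the weak base (CH3)3N.
Kb = 10^(−4.19) = 6.46 × 10^-5
Ka = Kw/Kb = 1.0×10^-14 / 6.46 × 10^-5 = 1.55 × 10^-10
From the ICE table, Ka = x²/(0.073 − x) = 1.55 × 10^-10.
Since Ka ≪ C₀, x ≈ √(Ka·C₀) = 3.36 × 10^-6 M.
pH = −log[H+] = −log(3.36 × 10^-6) = 5.47

pH = 5.47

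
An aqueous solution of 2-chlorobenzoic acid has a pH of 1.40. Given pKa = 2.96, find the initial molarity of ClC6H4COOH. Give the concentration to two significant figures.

[H+] = 10^(-1.40) = 3.98 × 10^-2 M = x
Ka = 10^(−2.96) = 1.10 × 10^-3
Ka = x²/(C₀ − x) ⇒ C₀ = x + x²/Ka
C₀ = 3.98 × 10^-2 + (3.98 × 10^-2)²/(1.10 × 10^-3) = 1.48 M

C₀ = 1.5 M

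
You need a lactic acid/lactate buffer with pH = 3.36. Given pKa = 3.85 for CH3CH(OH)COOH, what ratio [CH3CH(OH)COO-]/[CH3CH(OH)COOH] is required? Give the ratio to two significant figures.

pH = pKa + log(r) ⇒ log(r) = 3.36 − 3.85 = -0.49
r = [CH3CH(OH)COO-]/[CH3CH(OH)COOH] = 10^(-0.49) = 0.324

ratio = 0.32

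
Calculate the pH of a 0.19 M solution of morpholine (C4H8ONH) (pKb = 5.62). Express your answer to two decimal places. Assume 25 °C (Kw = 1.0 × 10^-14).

C4H8ONH + H2O ⇌ C4H8ONH2+ + OH-
Kb = 10^(−5.62) = 2.40 × 10^-6
From the ICE table, Kb = x²/(0.19 − x) = 2.40 × 10^-6.
Neglecting x in the denominator: x = √(2.40 × 10^-6 × 0.19) = 6.75 × 10^-4 M
(x/C₀ = 0.36% < 5%, so the approximation holds.)
pOH = −log(6.75 × 10^-4) = 3.17; pH = 14.00 − 3.17 = 10.83

pH = 10.83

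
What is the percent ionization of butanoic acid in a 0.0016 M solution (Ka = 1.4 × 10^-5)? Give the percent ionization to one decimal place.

CH3(CH2)2COOH ⇌ CH3(CH2)2COO- + H+; let x = [H+] at equilibrium.
Ka = x²/(C₀ − x); solving the quadratic gives x = 1.43 × 10^-4 M.
% ionization = x/C₀ × 100% = 1.43 × 10^-4/0.0016 × 100% = 8.9%

8.9%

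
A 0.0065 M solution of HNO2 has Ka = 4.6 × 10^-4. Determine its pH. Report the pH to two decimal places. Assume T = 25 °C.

HNO2 ⇌ NO2- + H+
Let x = [H+] at equilibrium. Ka = x²/(0.0065 − x).
x is not negligible relative to C₀; solve x² + 0.00046·x − 2.99e-06 = 0.
x = [−0.00046 + √(0.00046² + 1.2e-05)]/2 = 1.51 × 10^-3 M
pH = −log(1.51 × 10^-3) = 2.82

pH = 2.82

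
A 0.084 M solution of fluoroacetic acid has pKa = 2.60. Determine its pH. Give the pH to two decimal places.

FCH2COOH ⇌ FCH2COO- + H+
Ka = 10^(−2.60) = 2.51 × 10^-3
Let x = [H+] at equilibrium. Ka = x²/(0.084 − x).
The 5% rule fails; solving x² + Ka·x − Ka·C₀ = 0 exactly:
x = [−0.00251 + √(0.00251² + 0.000843)]/2 = 1.33 × 10^-2 M
pH = −log(1.33 × 10^-2) = 1.88

pH = 1.88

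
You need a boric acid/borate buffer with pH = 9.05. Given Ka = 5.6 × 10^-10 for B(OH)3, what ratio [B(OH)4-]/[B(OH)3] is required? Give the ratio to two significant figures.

ratio = 0.63

pKa = -log(5.6 × 10^-10) = 9.252
pH = pKa + log(r) ⇒ log(r) = 9.05 − 9.252 = -0.202
r = [B(OH)4-]/[B(OH)3] = 10^(-0.202) = 0.628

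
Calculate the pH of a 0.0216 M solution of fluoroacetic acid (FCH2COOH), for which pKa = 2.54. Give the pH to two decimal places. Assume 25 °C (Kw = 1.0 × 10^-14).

FCH2COOH ⇌ FCH2COO- + H+
Ka = 10^(−2.54) = 2.88 × 10^-3
Ka = [H+]²/(0.0216 − [H+]) = 2.88 × 10^-3
The 5% rule fails; solving [H+]² + Ka·[H+] − Ka·C₀ = 0 exactly:
[H+] = [−0.00288 + √(0.00288² + 0.000249)]/2 = 6.58 × 10^-3 M
pH = −log[H+] = −log(6.58 × 10^-3) = 2.18

pH = 2.18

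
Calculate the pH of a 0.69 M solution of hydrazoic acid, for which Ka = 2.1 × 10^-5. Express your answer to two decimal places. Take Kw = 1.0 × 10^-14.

HN3 ⇌ N3- + H+
Ka = [H+]²/(0.69 − [H+]) = 2.1 × 10^-5
Assume [H+] ≪ 0.69: [H+] ≈ √(2.1 × 10^-5 × 0.69) = 3.81 × 10^-3 M
Check: 0.55% ionized — well under 5%, approximation valid.
pH = −log[H+] = −log(3.81 × 10^-3) = 2.42

pH = 2.42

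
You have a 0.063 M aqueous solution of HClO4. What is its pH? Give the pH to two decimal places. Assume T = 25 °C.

HClO4 is a strong acid and dissociates completely, so [H+] = 0.063 M.
pH = -log(0.063) = 1.20

pH = 1.20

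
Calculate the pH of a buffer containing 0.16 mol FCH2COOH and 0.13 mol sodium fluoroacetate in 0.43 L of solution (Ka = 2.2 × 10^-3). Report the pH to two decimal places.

pKa = −log(2.2 × 10^-3) = 2.658
Using pH = pKa + log([base]/[acid]) with [base]/[acid] = 0.13/0.16:
pH = 2.658 + (-0.090) = 2.57

pH = 2.57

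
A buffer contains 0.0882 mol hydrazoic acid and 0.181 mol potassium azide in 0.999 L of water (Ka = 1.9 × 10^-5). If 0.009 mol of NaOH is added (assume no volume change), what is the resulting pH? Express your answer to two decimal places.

pH = 5.10

After neutralization: n(HN3) = 0.0792 mol, n(N3-) = 0.19 mol.
pKa = −log(1.9 × 10^-5) = 4.721
Henderson–Hasselbalch with mole ratio 0.19/0.0792: pH = 4.721 + (+0.380)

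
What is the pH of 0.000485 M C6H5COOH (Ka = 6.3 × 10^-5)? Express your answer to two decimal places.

C6H5COOH ⇌ C6H5COO- + H+
Ka = x²/(0.000485 − x) = 6.3 × 10^-5
The 5% rule fails; solving x² + Ka·x − Ka·C₀ = 0 exactly:
x = [−6.3e-05 + √(6.3e-05² + 1.22e-07)]/2 = 1.46 × 10^-4 M
pH = −log(1.46 × 10^-4) = 3.84

pH = 3.84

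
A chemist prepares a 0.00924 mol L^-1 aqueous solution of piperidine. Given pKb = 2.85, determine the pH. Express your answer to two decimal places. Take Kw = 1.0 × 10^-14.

pH = 11.47

C5H10NH + H2O ⇌ C5H10NH2+ + OH-
Kb = 10^(−2.85) = 1.41 × 10^-3
Let x = [OH-] at equilibrium. Kb = x²/(0.00924 − x).
Here C₀/Kb ≈ 6.55, so the small-x approximation fails. Use the quadratic:
x = (−Kb + √(Kb² + 4·Kb·C₀))/2 = 2.97 × 10^-3 M
pOH = 2.53, so pH = 14.00 − pOH = 11.47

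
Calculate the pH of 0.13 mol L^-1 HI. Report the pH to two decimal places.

pH = 0.89

HI is a strong acid and dissociates completely, so [H+] = 0.13 M.
pH = -log(0.13) = 0.89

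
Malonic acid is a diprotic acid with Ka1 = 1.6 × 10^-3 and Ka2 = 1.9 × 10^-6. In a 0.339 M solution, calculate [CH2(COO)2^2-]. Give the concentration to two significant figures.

First ionization gives [H+] ≈ [CH2(COOH)COO-] = 2.25 × 10^-2 M.
Second step: Ka2 = [H+][CH2(COO)2^2-]/[CH2(COOH)COO-] ≈ [CH2(COO)2^2-] (since [H+] ≈ [CH2(COOH)COO-]).
So [CH2(COO)2^2-] ≈ Ka2.

1.9 × 10^-6 M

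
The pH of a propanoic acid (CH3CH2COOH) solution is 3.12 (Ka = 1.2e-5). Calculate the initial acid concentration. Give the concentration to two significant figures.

C₀ = 4.9 × 10^-2 M

[H+] = 10^(-3.12) = 7.59 × 10^-4 M = x
Ka = x²/(C₀ − x) ⇒ C₀ = x + x²/Ka
C₀ = 7.59 × 10^-4 + (7.59 × 10^-4)²/(1.2 × 10^-5) = 4.88 × 10^-2 M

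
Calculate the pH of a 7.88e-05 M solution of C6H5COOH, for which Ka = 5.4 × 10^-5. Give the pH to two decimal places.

pH = 4.36

C6H5COOH ⇌ C6H5COO- + H+
From the ICE table, Ka = x²/(7.88e-05 − x) = 5.4 × 10^-5.
x is not negligible relative to C₀; solve x² + 5.4e-05·x − 4.26e-09 = 0.
x = (−Ka + √(Ka² + 4·Ka·C₀))/2 = 4.36 × 10^-5 M
pH = −log[H+] = −log(4.36 × 10^-5) = 4.36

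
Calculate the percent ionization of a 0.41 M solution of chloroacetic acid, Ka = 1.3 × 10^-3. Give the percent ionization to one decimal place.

ClCH2COOH ⇌ ClCH2COO- + H+; let x = [H+] at equilibrium.
Ka = x²/(C₀ − x); solving the quadratic gives x = 2.24 × 10^-2 M.
Fraction ionized = 2.24 × 10^-2 / 0.41 = 0.0546 → 5.5%

5.5%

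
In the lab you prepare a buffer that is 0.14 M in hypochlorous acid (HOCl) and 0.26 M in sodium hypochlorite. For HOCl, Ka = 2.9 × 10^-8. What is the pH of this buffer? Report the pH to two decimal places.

pKa = −log(2.9 × 10^-8) = 7.538
pH = pKa + log([A⁻]/[HA]) = 7.538 + log(0.26/0.14)
pH = 7.538 + (+0.269) = 7.81

pH = 7.81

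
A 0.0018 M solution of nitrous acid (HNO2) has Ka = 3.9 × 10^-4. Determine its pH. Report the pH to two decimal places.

HNO2 ⇌ NO2- + H+
From the ICE table, Ka = x²/(0.0018 − x) = 3.9 × 10^-4.
Here C₀/Ka ≈ 4.62, so the small-x approximation fails. Use the quadratic:
x = [−0.00039 + √(0.00039² + 2.81e-06)]/2 = 6.65 × 10^-4 M
pH = −log(6.65 × 10^-4) = 3.18

pH = 3.18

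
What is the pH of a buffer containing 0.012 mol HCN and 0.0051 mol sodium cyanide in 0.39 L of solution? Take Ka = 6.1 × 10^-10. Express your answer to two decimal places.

pH = 8.84

pKa = −log(6.1 × 10^-10) = 9.215
Henderson–Hasselbalch: pH = pKa + log([CN-]/[HCN]) = 9.215 + log(0.0051/0.012)
pH = 9.215 + (-0.372) = 8.84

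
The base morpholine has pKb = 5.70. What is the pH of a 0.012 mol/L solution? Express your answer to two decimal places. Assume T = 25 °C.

pH = 10.19

C4H8ONH + H2O ⇌ C4H8ONH2+ + OH-
Kb = 10^(−5.70) = 2.00 × 10^-6
From the ICE table, Kb = [OH-]²/(0.012 − [OH-]) = 2.00 × 10^-6.
Since Kb ≪ C₀, [OH-] ≈ √(Kb·C₀) = 1.55 × 10^-4 M.
pOH = −log(1.55 × 10^-4) = 3.81; pH = 14.00 − 3.81 = 10.19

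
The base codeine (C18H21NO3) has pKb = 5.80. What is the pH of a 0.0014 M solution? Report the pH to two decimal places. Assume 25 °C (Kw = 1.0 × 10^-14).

C18H21NO3 + H2O ⇌ C18H22NO3+ + OH-
Kb = 10^(−5.80) = 1.58 × 10^-6
From the ICE table, Kb = x²/(0.0014 − x) = 1.58 × 10^-6.
Assume x ≪ 0.0014: x ≈ √(1.58 × 10^-6 × 0.0014) = 4.70 × 10^-5 M
(x/C₀ = 3.4% < 5%, so the approximation holds.)
pOH = −log(4.70 × 10^-5) = 4.33; pH = 14.00 − 4.33 = 9.67

pH = 9.67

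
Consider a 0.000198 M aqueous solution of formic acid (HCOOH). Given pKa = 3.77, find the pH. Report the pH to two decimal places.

pH = 3.93

HCOOH ⇌ HCOO- + H+
Ka = 10^(−3.77) = 1.70 × 10^-4
From the ICE table, Ka = [H+]²/(0.000198 − [H+]) = 1.70 × 10^-4.
Here C₀/Ka ≈ 1.16, so the small-[H+] approximation fails. Use the quadratic:
[H+] = [−0.00017 + √(0.00017² + 1.35e-07)]/2 = 1.17 × 10^-4 M
pH = −log[H+] = −log(1.17 × 10^-4) = 3.93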